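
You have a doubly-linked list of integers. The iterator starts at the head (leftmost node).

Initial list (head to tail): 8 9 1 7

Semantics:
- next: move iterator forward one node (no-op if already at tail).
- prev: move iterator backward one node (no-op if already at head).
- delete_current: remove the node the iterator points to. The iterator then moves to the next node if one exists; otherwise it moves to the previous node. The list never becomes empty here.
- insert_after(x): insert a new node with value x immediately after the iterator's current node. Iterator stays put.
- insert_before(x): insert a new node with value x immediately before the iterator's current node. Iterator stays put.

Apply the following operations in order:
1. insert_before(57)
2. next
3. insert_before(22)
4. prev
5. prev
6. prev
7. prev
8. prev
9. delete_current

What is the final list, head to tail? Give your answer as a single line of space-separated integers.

After 1 (insert_before(57)): list=[57, 8, 9, 1, 7] cursor@8
After 2 (next): list=[57, 8, 9, 1, 7] cursor@9
After 3 (insert_before(22)): list=[57, 8, 22, 9, 1, 7] cursor@9
After 4 (prev): list=[57, 8, 22, 9, 1, 7] cursor@22
After 5 (prev): list=[57, 8, 22, 9, 1, 7] cursor@8
After 6 (prev): list=[57, 8, 22, 9, 1, 7] cursor@57
After 7 (prev): list=[57, 8, 22, 9, 1, 7] cursor@57
After 8 (prev): list=[57, 8, 22, 9, 1, 7] cursor@57
After 9 (delete_current): list=[8, 22, 9, 1, 7] cursor@8

Answer: 8 22 9 1 7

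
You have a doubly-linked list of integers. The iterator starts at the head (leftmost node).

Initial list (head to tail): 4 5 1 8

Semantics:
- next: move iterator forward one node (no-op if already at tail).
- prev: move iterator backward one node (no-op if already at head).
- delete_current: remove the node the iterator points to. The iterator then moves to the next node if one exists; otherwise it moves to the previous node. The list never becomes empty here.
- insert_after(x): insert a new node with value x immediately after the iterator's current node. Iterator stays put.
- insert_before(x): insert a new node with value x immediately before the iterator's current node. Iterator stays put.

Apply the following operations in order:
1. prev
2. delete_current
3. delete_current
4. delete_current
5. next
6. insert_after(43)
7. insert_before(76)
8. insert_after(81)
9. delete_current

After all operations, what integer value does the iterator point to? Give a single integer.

Answer: 81

Derivation:
After 1 (prev): list=[4, 5, 1, 8] cursor@4
After 2 (delete_current): list=[5, 1, 8] cursor@5
After 3 (delete_current): list=[1, 8] cursor@1
After 4 (delete_current): list=[8] cursor@8
After 5 (next): list=[8] cursor@8
After 6 (insert_after(43)): list=[8, 43] cursor@8
After 7 (insert_before(76)): list=[76, 8, 43] cursor@8
After 8 (insert_after(81)): list=[76, 8, 81, 43] cursor@8
After 9 (delete_current): list=[76, 81, 43] cursor@81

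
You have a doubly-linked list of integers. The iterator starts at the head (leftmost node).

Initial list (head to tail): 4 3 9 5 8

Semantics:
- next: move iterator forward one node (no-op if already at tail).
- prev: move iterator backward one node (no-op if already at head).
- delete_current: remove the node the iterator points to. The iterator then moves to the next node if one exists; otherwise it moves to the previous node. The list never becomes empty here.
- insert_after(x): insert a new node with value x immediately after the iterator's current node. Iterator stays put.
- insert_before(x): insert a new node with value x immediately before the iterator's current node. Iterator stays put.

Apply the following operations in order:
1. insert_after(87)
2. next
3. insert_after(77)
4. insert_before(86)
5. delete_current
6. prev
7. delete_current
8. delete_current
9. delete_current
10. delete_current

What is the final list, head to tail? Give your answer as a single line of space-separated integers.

Answer: 4 5 8

Derivation:
After 1 (insert_after(87)): list=[4, 87, 3, 9, 5, 8] cursor@4
After 2 (next): list=[4, 87, 3, 9, 5, 8] cursor@87
After 3 (insert_after(77)): list=[4, 87, 77, 3, 9, 5, 8] cursor@87
After 4 (insert_before(86)): list=[4, 86, 87, 77, 3, 9, 5, 8] cursor@87
After 5 (delete_current): list=[4, 86, 77, 3, 9, 5, 8] cursor@77
After 6 (prev): list=[4, 86, 77, 3, 9, 5, 8] cursor@86
After 7 (delete_current): list=[4, 77, 3, 9, 5, 8] cursor@77
After 8 (delete_current): list=[4, 3, 9, 5, 8] cursor@3
After 9 (delete_current): list=[4, 9, 5, 8] cursor@9
After 10 (delete_current): list=[4, 5, 8] cursor@5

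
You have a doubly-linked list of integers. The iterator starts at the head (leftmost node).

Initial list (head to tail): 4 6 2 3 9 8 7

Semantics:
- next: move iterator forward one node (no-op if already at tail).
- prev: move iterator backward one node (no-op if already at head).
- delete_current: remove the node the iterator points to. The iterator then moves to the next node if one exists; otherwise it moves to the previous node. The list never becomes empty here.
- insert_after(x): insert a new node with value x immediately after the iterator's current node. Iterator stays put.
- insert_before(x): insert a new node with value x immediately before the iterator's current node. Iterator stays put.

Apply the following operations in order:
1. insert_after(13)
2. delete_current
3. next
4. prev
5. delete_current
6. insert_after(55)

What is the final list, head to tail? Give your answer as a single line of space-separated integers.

Answer: 6 55 2 3 9 8 7

Derivation:
After 1 (insert_after(13)): list=[4, 13, 6, 2, 3, 9, 8, 7] cursor@4
After 2 (delete_current): list=[13, 6, 2, 3, 9, 8, 7] cursor@13
After 3 (next): list=[13, 6, 2, 3, 9, 8, 7] cursor@6
After 4 (prev): list=[13, 6, 2, 3, 9, 8, 7] cursor@13
After 5 (delete_current): list=[6, 2, 3, 9, 8, 7] cursor@6
After 6 (insert_after(55)): list=[6, 55, 2, 3, 9, 8, 7] cursor@6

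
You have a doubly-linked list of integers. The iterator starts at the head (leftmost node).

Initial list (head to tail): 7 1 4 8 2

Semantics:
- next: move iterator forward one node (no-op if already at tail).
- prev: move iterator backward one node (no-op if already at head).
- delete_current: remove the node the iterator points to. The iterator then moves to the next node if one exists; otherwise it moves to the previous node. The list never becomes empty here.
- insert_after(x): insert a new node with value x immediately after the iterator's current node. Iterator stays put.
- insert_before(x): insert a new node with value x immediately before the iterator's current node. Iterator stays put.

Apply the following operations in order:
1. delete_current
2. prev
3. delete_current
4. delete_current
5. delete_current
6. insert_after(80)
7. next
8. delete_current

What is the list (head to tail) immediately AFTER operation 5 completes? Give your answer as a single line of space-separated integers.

Answer: 2

Derivation:
After 1 (delete_current): list=[1, 4, 8, 2] cursor@1
After 2 (prev): list=[1, 4, 8, 2] cursor@1
After 3 (delete_current): list=[4, 8, 2] cursor@4
After 4 (delete_current): list=[8, 2] cursor@8
After 5 (delete_current): list=[2] cursor@2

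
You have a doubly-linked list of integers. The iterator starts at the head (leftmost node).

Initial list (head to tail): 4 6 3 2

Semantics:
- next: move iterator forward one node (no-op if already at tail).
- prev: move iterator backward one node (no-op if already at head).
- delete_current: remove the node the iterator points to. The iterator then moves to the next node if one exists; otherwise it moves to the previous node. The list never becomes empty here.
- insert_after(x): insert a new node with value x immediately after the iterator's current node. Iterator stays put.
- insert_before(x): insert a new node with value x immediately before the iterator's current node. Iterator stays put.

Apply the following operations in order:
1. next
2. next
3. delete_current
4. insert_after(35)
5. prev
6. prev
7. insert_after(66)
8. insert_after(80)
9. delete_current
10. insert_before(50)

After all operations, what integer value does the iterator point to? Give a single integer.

Answer: 80

Derivation:
After 1 (next): list=[4, 6, 3, 2] cursor@6
After 2 (next): list=[4, 6, 3, 2] cursor@3
After 3 (delete_current): list=[4, 6, 2] cursor@2
After 4 (insert_after(35)): list=[4, 6, 2, 35] cursor@2
After 5 (prev): list=[4, 6, 2, 35] cursor@6
After 6 (prev): list=[4, 6, 2, 35] cursor@4
After 7 (insert_after(66)): list=[4, 66, 6, 2, 35] cursor@4
After 8 (insert_after(80)): list=[4, 80, 66, 6, 2, 35] cursor@4
After 9 (delete_current): list=[80, 66, 6, 2, 35] cursor@80
After 10 (insert_before(50)): list=[50, 80, 66, 6, 2, 35] cursor@80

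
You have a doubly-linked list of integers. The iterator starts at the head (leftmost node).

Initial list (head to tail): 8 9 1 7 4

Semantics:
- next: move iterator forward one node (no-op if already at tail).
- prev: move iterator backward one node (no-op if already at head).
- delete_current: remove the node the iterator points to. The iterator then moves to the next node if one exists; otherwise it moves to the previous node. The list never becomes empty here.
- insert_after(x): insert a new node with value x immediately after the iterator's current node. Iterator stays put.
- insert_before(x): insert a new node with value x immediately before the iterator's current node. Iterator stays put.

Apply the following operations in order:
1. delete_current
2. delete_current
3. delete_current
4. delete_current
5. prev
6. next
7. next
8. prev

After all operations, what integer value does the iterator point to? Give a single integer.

Answer: 4

Derivation:
After 1 (delete_current): list=[9, 1, 7, 4] cursor@9
After 2 (delete_current): list=[1, 7, 4] cursor@1
After 3 (delete_current): list=[7, 4] cursor@7
After 4 (delete_current): list=[4] cursor@4
After 5 (prev): list=[4] cursor@4
After 6 (next): list=[4] cursor@4
After 7 (next): list=[4] cursor@4
After 8 (prev): list=[4] cursor@4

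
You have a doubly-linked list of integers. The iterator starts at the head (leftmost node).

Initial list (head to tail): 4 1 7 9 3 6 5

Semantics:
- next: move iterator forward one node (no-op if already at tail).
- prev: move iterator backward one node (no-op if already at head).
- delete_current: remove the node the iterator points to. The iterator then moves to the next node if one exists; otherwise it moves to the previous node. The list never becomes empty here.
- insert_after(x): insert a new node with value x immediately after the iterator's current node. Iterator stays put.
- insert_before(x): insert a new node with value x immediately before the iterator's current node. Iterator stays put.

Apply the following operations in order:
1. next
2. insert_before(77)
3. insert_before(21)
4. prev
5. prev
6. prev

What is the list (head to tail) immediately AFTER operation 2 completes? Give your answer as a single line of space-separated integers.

After 1 (next): list=[4, 1, 7, 9, 3, 6, 5] cursor@1
After 2 (insert_before(77)): list=[4, 77, 1, 7, 9, 3, 6, 5] cursor@1

Answer: 4 77 1 7 9 3 6 5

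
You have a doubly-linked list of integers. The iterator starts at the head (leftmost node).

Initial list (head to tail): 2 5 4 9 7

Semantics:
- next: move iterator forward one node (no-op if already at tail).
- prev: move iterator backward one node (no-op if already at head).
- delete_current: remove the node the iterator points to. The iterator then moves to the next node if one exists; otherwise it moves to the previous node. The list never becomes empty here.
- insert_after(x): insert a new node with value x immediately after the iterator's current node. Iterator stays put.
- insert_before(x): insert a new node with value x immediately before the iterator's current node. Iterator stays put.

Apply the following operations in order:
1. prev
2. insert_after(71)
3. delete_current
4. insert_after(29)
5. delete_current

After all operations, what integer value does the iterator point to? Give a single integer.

Answer: 29

Derivation:
After 1 (prev): list=[2, 5, 4, 9, 7] cursor@2
After 2 (insert_after(71)): list=[2, 71, 5, 4, 9, 7] cursor@2
After 3 (delete_current): list=[71, 5, 4, 9, 7] cursor@71
After 4 (insert_after(29)): list=[71, 29, 5, 4, 9, 7] cursor@71
After 5 (delete_current): list=[29, 5, 4, 9, 7] cursor@29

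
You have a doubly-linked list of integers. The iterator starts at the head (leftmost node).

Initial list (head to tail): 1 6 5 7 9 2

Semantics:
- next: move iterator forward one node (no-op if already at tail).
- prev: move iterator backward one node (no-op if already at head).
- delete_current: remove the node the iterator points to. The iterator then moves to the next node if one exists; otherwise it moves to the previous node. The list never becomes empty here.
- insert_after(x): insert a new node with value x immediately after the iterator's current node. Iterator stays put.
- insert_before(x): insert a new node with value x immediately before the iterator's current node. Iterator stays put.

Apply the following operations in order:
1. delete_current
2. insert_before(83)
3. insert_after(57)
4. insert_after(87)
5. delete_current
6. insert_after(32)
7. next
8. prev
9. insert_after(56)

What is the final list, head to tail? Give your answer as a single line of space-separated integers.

After 1 (delete_current): list=[6, 5, 7, 9, 2] cursor@6
After 2 (insert_before(83)): list=[83, 6, 5, 7, 9, 2] cursor@6
After 3 (insert_after(57)): list=[83, 6, 57, 5, 7, 9, 2] cursor@6
After 4 (insert_after(87)): list=[83, 6, 87, 57, 5, 7, 9, 2] cursor@6
After 5 (delete_current): list=[83, 87, 57, 5, 7, 9, 2] cursor@87
After 6 (insert_after(32)): list=[83, 87, 32, 57, 5, 7, 9, 2] cursor@87
After 7 (next): list=[83, 87, 32, 57, 5, 7, 9, 2] cursor@32
After 8 (prev): list=[83, 87, 32, 57, 5, 7, 9, 2] cursor@87
After 9 (insert_after(56)): list=[83, 87, 56, 32, 57, 5, 7, 9, 2] cursor@87

Answer: 83 87 56 32 57 5 7 9 2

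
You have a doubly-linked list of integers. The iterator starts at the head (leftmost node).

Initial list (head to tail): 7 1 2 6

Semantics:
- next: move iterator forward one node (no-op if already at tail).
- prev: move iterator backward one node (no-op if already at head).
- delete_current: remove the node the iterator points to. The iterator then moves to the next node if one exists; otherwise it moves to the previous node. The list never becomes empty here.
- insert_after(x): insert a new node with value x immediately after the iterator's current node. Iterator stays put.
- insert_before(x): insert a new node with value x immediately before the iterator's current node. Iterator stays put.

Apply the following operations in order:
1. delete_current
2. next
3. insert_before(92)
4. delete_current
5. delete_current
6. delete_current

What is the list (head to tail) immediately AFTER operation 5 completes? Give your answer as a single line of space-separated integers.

After 1 (delete_current): list=[1, 2, 6] cursor@1
After 2 (next): list=[1, 2, 6] cursor@2
After 3 (insert_before(92)): list=[1, 92, 2, 6] cursor@2
After 4 (delete_current): list=[1, 92, 6] cursor@6
After 5 (delete_current): list=[1, 92] cursor@92

Answer: 1 92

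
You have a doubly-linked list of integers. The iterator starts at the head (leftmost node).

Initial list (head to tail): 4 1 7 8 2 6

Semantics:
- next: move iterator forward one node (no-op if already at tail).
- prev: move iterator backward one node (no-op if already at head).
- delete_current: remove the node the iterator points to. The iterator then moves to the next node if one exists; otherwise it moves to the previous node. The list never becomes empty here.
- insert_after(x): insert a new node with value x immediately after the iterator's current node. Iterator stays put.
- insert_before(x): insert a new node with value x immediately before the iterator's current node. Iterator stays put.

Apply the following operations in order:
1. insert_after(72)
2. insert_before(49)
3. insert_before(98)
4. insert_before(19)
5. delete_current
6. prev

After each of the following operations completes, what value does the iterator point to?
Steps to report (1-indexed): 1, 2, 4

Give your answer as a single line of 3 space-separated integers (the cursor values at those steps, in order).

Answer: 4 4 4

Derivation:
After 1 (insert_after(72)): list=[4, 72, 1, 7, 8, 2, 6] cursor@4
After 2 (insert_before(49)): list=[49, 4, 72, 1, 7, 8, 2, 6] cursor@4
After 3 (insert_before(98)): list=[49, 98, 4, 72, 1, 7, 8, 2, 6] cursor@4
After 4 (insert_before(19)): list=[49, 98, 19, 4, 72, 1, 7, 8, 2, 6] cursor@4
After 5 (delete_current): list=[49, 98, 19, 72, 1, 7, 8, 2, 6] cursor@72
After 6 (prev): list=[49, 98, 19, 72, 1, 7, 8, 2, 6] cursor@19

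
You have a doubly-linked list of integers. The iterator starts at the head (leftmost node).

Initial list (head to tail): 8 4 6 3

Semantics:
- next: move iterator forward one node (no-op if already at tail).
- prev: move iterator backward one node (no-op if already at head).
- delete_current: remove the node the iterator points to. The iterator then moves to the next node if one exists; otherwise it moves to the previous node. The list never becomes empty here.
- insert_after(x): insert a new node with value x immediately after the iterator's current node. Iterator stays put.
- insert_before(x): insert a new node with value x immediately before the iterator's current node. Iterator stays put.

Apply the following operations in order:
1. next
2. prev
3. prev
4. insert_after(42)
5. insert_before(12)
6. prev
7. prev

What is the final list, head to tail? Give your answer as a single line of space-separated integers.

Answer: 12 8 42 4 6 3

Derivation:
After 1 (next): list=[8, 4, 6, 3] cursor@4
After 2 (prev): list=[8, 4, 6, 3] cursor@8
After 3 (prev): list=[8, 4, 6, 3] cursor@8
After 4 (insert_after(42)): list=[8, 42, 4, 6, 3] cursor@8
After 5 (insert_before(12)): list=[12, 8, 42, 4, 6, 3] cursor@8
After 6 (prev): list=[12, 8, 42, 4, 6, 3] cursor@12
After 7 (prev): list=[12, 8, 42, 4, 6, 3] cursor@12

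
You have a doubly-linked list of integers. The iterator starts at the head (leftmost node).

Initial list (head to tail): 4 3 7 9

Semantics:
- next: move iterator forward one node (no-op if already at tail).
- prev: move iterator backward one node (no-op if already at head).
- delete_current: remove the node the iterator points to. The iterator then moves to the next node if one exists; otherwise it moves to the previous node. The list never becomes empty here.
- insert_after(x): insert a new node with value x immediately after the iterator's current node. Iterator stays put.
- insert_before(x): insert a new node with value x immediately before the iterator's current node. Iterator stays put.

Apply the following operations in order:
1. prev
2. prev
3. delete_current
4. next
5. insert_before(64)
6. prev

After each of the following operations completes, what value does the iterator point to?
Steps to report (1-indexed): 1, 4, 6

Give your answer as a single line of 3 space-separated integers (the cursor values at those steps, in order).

Answer: 4 7 64

Derivation:
After 1 (prev): list=[4, 3, 7, 9] cursor@4
After 2 (prev): list=[4, 3, 7, 9] cursor@4
After 3 (delete_current): list=[3, 7, 9] cursor@3
After 4 (next): list=[3, 7, 9] cursor@7
After 5 (insert_before(64)): list=[3, 64, 7, 9] cursor@7
After 6 (prev): list=[3, 64, 7, 9] cursor@64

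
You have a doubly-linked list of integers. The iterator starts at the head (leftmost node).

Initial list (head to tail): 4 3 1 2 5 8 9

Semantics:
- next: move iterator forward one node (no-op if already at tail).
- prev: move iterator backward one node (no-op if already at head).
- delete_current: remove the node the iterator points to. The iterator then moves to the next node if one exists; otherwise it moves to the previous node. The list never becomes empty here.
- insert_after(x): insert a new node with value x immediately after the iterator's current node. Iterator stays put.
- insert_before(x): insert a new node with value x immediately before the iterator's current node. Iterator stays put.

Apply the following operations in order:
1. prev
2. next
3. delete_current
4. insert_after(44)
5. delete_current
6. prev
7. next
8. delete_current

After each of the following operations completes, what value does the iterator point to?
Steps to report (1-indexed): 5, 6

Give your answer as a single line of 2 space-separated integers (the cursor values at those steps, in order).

Answer: 44 4

Derivation:
After 1 (prev): list=[4, 3, 1, 2, 5, 8, 9] cursor@4
After 2 (next): list=[4, 3, 1, 2, 5, 8, 9] cursor@3
After 3 (delete_current): list=[4, 1, 2, 5, 8, 9] cursor@1
After 4 (insert_after(44)): list=[4, 1, 44, 2, 5, 8, 9] cursor@1
After 5 (delete_current): list=[4, 44, 2, 5, 8, 9] cursor@44
After 6 (prev): list=[4, 44, 2, 5, 8, 9] cursor@4
After 7 (next): list=[4, 44, 2, 5, 8, 9] cursor@44
After 8 (delete_current): list=[4, 2, 5, 8, 9] cursor@2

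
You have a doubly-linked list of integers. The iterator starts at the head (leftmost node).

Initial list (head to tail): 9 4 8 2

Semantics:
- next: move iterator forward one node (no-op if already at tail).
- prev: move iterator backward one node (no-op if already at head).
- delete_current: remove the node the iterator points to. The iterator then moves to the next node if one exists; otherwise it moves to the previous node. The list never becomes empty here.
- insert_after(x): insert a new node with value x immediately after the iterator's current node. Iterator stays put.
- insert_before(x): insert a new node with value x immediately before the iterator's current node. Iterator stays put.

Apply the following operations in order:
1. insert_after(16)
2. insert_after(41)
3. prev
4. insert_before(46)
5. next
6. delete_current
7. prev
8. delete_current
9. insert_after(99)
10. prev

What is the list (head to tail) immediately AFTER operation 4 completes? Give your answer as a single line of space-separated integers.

After 1 (insert_after(16)): list=[9, 16, 4, 8, 2] cursor@9
After 2 (insert_after(41)): list=[9, 41, 16, 4, 8, 2] cursor@9
After 3 (prev): list=[9, 41, 16, 4, 8, 2] cursor@9
After 4 (insert_before(46)): list=[46, 9, 41, 16, 4, 8, 2] cursor@9

Answer: 46 9 41 16 4 8 2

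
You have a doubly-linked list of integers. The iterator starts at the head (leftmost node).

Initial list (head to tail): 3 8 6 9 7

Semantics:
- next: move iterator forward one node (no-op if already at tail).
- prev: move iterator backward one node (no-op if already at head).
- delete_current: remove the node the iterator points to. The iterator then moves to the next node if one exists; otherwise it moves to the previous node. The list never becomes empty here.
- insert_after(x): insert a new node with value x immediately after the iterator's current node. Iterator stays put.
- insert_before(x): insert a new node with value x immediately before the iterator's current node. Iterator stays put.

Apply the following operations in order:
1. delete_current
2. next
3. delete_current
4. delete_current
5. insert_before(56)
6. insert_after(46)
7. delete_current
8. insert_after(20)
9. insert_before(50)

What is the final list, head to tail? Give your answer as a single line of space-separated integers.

After 1 (delete_current): list=[8, 6, 9, 7] cursor@8
After 2 (next): list=[8, 6, 9, 7] cursor@6
After 3 (delete_current): list=[8, 9, 7] cursor@9
After 4 (delete_current): list=[8, 7] cursor@7
After 5 (insert_before(56)): list=[8, 56, 7] cursor@7
After 6 (insert_after(46)): list=[8, 56, 7, 46] cursor@7
After 7 (delete_current): list=[8, 56, 46] cursor@46
After 8 (insert_after(20)): list=[8, 56, 46, 20] cursor@46
After 9 (insert_before(50)): list=[8, 56, 50, 46, 20] cursor@46

Answer: 8 56 50 46 20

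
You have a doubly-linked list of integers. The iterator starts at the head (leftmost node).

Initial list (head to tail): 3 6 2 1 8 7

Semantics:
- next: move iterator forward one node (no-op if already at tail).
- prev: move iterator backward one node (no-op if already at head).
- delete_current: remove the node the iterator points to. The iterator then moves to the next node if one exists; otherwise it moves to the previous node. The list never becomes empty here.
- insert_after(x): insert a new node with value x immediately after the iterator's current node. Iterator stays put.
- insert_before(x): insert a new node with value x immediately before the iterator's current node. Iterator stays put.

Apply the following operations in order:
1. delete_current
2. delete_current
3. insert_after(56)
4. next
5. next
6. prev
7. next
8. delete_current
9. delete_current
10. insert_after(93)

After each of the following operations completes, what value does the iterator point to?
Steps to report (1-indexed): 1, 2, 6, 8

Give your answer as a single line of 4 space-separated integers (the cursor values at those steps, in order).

Answer: 6 2 56 8

Derivation:
After 1 (delete_current): list=[6, 2, 1, 8, 7] cursor@6
After 2 (delete_current): list=[2, 1, 8, 7] cursor@2
After 3 (insert_after(56)): list=[2, 56, 1, 8, 7] cursor@2
After 4 (next): list=[2, 56, 1, 8, 7] cursor@56
After 5 (next): list=[2, 56, 1, 8, 7] cursor@1
After 6 (prev): list=[2, 56, 1, 8, 7] cursor@56
After 7 (next): list=[2, 56, 1, 8, 7] cursor@1
After 8 (delete_current): list=[2, 56, 8, 7] cursor@8
After 9 (delete_current): list=[2, 56, 7] cursor@7
After 10 (insert_after(93)): list=[2, 56, 7, 93] cursor@7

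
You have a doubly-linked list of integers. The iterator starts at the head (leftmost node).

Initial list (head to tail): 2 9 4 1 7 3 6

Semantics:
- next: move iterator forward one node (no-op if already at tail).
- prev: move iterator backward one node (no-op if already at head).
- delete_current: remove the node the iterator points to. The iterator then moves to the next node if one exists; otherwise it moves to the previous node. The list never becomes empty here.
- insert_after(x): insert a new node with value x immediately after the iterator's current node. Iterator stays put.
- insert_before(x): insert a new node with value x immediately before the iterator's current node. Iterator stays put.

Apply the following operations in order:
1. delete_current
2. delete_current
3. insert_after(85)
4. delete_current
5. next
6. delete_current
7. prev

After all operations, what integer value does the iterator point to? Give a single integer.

Answer: 85

Derivation:
After 1 (delete_current): list=[9, 4, 1, 7, 3, 6] cursor@9
After 2 (delete_current): list=[4, 1, 7, 3, 6] cursor@4
After 3 (insert_after(85)): list=[4, 85, 1, 7, 3, 6] cursor@4
After 4 (delete_current): list=[85, 1, 7, 3, 6] cursor@85
After 5 (next): list=[85, 1, 7, 3, 6] cursor@1
After 6 (delete_current): list=[85, 7, 3, 6] cursor@7
After 7 (prev): list=[85, 7, 3, 6] cursor@85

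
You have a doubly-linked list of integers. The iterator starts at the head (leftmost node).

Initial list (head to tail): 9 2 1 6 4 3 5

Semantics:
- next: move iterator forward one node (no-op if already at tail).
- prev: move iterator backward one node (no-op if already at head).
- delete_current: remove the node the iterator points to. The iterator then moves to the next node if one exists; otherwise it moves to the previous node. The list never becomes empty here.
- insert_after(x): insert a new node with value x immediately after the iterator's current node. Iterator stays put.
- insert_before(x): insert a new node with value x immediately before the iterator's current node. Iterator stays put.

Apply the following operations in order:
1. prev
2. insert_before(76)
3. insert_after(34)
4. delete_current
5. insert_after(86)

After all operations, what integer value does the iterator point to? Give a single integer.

After 1 (prev): list=[9, 2, 1, 6, 4, 3, 5] cursor@9
After 2 (insert_before(76)): list=[76, 9, 2, 1, 6, 4, 3, 5] cursor@9
After 3 (insert_after(34)): list=[76, 9, 34, 2, 1, 6, 4, 3, 5] cursor@9
After 4 (delete_current): list=[76, 34, 2, 1, 6, 4, 3, 5] cursor@34
After 5 (insert_after(86)): list=[76, 34, 86, 2, 1, 6, 4, 3, 5] cursor@34

Answer: 34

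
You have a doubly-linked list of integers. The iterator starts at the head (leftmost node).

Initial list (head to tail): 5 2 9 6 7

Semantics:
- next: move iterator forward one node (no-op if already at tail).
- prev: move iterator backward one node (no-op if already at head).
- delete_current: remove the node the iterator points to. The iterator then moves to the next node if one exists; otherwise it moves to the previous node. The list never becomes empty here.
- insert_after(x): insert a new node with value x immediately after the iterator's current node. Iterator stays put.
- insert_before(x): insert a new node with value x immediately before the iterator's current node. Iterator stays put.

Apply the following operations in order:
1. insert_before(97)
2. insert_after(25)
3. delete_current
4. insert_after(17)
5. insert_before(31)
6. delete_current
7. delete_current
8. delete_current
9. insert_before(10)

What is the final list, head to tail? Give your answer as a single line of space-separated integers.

After 1 (insert_before(97)): list=[97, 5, 2, 9, 6, 7] cursor@5
After 2 (insert_after(25)): list=[97, 5, 25, 2, 9, 6, 7] cursor@5
After 3 (delete_current): list=[97, 25, 2, 9, 6, 7] cursor@25
After 4 (insert_after(17)): list=[97, 25, 17, 2, 9, 6, 7] cursor@25
After 5 (insert_before(31)): list=[97, 31, 25, 17, 2, 9, 6, 7] cursor@25
After 6 (delete_current): list=[97, 31, 17, 2, 9, 6, 7] cursor@17
After 7 (delete_current): list=[97, 31, 2, 9, 6, 7] cursor@2
After 8 (delete_current): list=[97, 31, 9, 6, 7] cursor@9
After 9 (insert_before(10)): list=[97, 31, 10, 9, 6, 7] cursor@9

Answer: 97 31 10 9 6 7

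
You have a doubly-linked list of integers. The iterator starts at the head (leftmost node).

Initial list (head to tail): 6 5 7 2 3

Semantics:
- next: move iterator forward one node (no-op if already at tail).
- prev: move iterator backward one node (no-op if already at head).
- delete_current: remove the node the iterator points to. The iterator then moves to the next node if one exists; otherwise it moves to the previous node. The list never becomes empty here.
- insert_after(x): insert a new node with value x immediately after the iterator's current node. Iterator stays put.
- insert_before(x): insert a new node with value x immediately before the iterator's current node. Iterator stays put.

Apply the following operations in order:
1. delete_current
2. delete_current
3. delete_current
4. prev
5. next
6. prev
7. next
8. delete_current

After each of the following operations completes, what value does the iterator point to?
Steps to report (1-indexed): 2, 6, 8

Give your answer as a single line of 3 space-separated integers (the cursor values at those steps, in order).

Answer: 7 2 2

Derivation:
After 1 (delete_current): list=[5, 7, 2, 3] cursor@5
After 2 (delete_current): list=[7, 2, 3] cursor@7
After 3 (delete_current): list=[2, 3] cursor@2
After 4 (prev): list=[2, 3] cursor@2
After 5 (next): list=[2, 3] cursor@3
After 6 (prev): list=[2, 3] cursor@2
After 7 (next): list=[2, 3] cursor@3
After 8 (delete_current): list=[2] cursor@2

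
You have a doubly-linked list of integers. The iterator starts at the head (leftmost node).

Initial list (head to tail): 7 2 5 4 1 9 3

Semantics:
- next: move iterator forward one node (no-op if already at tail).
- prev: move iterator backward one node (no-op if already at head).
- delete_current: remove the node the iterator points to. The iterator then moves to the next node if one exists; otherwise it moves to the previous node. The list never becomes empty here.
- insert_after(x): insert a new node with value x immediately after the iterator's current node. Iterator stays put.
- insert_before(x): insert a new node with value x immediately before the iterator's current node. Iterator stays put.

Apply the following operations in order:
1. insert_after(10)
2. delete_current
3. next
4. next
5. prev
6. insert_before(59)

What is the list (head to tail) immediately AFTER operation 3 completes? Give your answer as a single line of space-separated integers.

After 1 (insert_after(10)): list=[7, 10, 2, 5, 4, 1, 9, 3] cursor@7
After 2 (delete_current): list=[10, 2, 5, 4, 1, 9, 3] cursor@10
After 3 (next): list=[10, 2, 5, 4, 1, 9, 3] cursor@2

Answer: 10 2 5 4 1 9 3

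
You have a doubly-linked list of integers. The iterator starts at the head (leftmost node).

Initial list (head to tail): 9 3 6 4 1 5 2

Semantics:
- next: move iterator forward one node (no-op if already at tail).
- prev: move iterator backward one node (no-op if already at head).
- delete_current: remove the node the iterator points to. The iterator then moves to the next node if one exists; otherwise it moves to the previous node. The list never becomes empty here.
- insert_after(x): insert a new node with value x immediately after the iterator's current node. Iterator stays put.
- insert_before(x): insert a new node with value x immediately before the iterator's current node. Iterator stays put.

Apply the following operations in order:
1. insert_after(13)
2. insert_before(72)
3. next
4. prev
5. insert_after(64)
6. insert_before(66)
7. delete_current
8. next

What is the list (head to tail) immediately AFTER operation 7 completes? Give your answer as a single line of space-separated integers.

After 1 (insert_after(13)): list=[9, 13, 3, 6, 4, 1, 5, 2] cursor@9
After 2 (insert_before(72)): list=[72, 9, 13, 3, 6, 4, 1, 5, 2] cursor@9
After 3 (next): list=[72, 9, 13, 3, 6, 4, 1, 5, 2] cursor@13
After 4 (prev): list=[72, 9, 13, 3, 6, 4, 1, 5, 2] cursor@9
After 5 (insert_after(64)): list=[72, 9, 64, 13, 3, 6, 4, 1, 5, 2] cursor@9
After 6 (insert_before(66)): list=[72, 66, 9, 64, 13, 3, 6, 4, 1, 5, 2] cursor@9
After 7 (delete_current): list=[72, 66, 64, 13, 3, 6, 4, 1, 5, 2] cursor@64

Answer: 72 66 64 13 3 6 4 1 5 2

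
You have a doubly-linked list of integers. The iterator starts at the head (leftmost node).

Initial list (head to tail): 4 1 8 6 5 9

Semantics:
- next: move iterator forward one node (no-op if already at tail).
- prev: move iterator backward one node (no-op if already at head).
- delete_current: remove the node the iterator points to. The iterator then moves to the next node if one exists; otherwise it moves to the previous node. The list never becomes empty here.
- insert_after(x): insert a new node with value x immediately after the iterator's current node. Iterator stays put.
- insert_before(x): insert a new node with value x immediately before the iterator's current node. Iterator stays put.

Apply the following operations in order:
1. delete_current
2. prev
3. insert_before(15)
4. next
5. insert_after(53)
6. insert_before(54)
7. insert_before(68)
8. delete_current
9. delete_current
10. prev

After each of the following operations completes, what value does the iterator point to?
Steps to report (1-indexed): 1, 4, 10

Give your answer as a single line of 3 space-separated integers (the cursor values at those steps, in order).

Answer: 1 8 68

Derivation:
After 1 (delete_current): list=[1, 8, 6, 5, 9] cursor@1
After 2 (prev): list=[1, 8, 6, 5, 9] cursor@1
After 3 (insert_before(15)): list=[15, 1, 8, 6, 5, 9] cursor@1
After 4 (next): list=[15, 1, 8, 6, 5, 9] cursor@8
After 5 (insert_after(53)): list=[15, 1, 8, 53, 6, 5, 9] cursor@8
After 6 (insert_before(54)): list=[15, 1, 54, 8, 53, 6, 5, 9] cursor@8
After 7 (insert_before(68)): list=[15, 1, 54, 68, 8, 53, 6, 5, 9] cursor@8
After 8 (delete_current): list=[15, 1, 54, 68, 53, 6, 5, 9] cursor@53
After 9 (delete_current): list=[15, 1, 54, 68, 6, 5, 9] cursor@6
After 10 (prev): list=[15, 1, 54, 68, 6, 5, 9] cursor@68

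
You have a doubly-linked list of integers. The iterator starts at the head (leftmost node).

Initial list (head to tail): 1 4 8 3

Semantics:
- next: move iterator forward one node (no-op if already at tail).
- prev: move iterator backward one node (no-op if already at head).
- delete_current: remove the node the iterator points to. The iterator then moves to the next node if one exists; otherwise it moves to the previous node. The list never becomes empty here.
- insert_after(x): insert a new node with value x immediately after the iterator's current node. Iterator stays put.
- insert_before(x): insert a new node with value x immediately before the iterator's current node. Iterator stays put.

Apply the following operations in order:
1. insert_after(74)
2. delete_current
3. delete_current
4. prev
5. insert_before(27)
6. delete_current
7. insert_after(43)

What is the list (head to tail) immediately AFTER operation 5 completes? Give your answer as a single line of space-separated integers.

Answer: 27 4 8 3

Derivation:
After 1 (insert_after(74)): list=[1, 74, 4, 8, 3] cursor@1
After 2 (delete_current): list=[74, 4, 8, 3] cursor@74
After 3 (delete_current): list=[4, 8, 3] cursor@4
After 4 (prev): list=[4, 8, 3] cursor@4
After 5 (insert_before(27)): list=[27, 4, 8, 3] cursor@4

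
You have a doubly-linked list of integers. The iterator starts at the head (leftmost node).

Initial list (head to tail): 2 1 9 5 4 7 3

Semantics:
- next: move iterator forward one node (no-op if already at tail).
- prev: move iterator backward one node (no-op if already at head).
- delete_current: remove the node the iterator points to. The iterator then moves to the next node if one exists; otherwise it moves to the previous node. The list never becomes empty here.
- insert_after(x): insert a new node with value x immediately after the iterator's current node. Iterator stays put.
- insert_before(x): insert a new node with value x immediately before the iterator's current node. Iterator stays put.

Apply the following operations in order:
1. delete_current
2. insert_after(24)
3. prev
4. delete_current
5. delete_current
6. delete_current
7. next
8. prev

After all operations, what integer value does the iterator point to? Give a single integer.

After 1 (delete_current): list=[1, 9, 5, 4, 7, 3] cursor@1
After 2 (insert_after(24)): list=[1, 24, 9, 5, 4, 7, 3] cursor@1
After 3 (prev): list=[1, 24, 9, 5, 4, 7, 3] cursor@1
After 4 (delete_current): list=[24, 9, 5, 4, 7, 3] cursor@24
After 5 (delete_current): list=[9, 5, 4, 7, 3] cursor@9
After 6 (delete_current): list=[5, 4, 7, 3] cursor@5
After 7 (next): list=[5, 4, 7, 3] cursor@4
After 8 (prev): list=[5, 4, 7, 3] cursor@5

Answer: 5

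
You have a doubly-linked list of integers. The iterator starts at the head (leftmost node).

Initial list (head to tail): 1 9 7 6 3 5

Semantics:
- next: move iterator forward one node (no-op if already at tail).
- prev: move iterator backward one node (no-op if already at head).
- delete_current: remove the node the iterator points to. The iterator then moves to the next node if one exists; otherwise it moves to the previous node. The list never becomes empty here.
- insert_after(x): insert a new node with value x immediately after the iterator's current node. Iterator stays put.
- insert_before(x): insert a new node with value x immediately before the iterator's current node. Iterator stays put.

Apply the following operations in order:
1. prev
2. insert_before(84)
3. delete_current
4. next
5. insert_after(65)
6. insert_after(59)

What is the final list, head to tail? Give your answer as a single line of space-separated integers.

After 1 (prev): list=[1, 9, 7, 6, 3, 5] cursor@1
After 2 (insert_before(84)): list=[84, 1, 9, 7, 6, 3, 5] cursor@1
After 3 (delete_current): list=[84, 9, 7, 6, 3, 5] cursor@9
After 4 (next): list=[84, 9, 7, 6, 3, 5] cursor@7
After 5 (insert_after(65)): list=[84, 9, 7, 65, 6, 3, 5] cursor@7
After 6 (insert_after(59)): list=[84, 9, 7, 59, 65, 6, 3, 5] cursor@7

Answer: 84 9 7 59 65 6 3 5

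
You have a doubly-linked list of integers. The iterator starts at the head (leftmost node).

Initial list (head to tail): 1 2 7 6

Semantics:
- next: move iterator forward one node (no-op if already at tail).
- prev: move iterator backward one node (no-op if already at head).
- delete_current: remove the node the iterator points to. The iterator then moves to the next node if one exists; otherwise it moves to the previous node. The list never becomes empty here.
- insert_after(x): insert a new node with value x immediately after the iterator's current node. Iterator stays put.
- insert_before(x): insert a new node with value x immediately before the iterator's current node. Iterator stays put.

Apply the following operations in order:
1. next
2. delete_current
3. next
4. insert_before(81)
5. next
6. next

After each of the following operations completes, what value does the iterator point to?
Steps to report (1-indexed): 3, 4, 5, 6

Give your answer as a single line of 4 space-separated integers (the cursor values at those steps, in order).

After 1 (next): list=[1, 2, 7, 6] cursor@2
After 2 (delete_current): list=[1, 7, 6] cursor@7
After 3 (next): list=[1, 7, 6] cursor@6
After 4 (insert_before(81)): list=[1, 7, 81, 6] cursor@6
After 5 (next): list=[1, 7, 81, 6] cursor@6
After 6 (next): list=[1, 7, 81, 6] cursor@6

Answer: 6 6 6 6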